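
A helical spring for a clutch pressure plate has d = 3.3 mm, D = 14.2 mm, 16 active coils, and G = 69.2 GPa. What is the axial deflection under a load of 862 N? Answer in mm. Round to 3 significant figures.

38.5 mm

k = Gd⁴/(8D³N_a) = (69.2×10³)(3.3⁴)/(8·14.2³·16) = 22.392 N/mm
δ = F/k = 862 / 22.392 = 38.496 mm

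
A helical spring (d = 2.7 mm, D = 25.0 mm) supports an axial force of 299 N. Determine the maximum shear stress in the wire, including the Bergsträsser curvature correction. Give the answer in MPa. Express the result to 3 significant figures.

1110 MPa

Spring index C = D/d = 25.0/2.7 = 9.2593
K_B = (4C+2)/(4C−3) = 39.037/34.037 = 1.1469
τ₀ = 8FD/(πd³) = 8·299·25.0/(π·2.7³) = 59800/61.836 = 967.07 MPa
τ_max = K·τ₀ = 1.1469 × 967.07 = 1109.1 MPa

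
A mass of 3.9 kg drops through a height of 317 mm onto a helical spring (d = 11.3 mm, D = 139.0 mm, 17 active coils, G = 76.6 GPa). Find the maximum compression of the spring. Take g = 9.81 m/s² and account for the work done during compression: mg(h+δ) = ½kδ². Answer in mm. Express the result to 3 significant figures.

96.2 mm

k = Gd⁴/(8D³N_a) = (76.6×10³)(11.3⁴)/(8·139.0³·17) = 3.4195 N/mm
W = mg = 3.9 × 9.81 = 38.259 N
½kδ² − Wδ − Wh = 0 → δ = (W + √(W² + 2kWh))/k
δ = (38.259 + √(1463.8 + 82943.5))/3.4195 = (38.259 + 290.53)/3.4195 = 96.152 mm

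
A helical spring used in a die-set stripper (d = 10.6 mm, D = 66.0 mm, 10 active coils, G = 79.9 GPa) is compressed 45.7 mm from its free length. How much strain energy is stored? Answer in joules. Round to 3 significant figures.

k = Gd⁴/(8D³N_a) = (79.9×10³)(10.6⁴)/(8·66.0³·10) = 43.858 N/mm
U = ½kδ² = 0.5 × 43.858 × 45.7² = 45798 N·mm = 45.798 J

45.8 J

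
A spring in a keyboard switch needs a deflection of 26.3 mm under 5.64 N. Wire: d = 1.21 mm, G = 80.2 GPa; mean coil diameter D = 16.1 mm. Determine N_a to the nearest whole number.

24

Required rate k = F/δ = 5.64/26.3 = 0.21445 N/mm
N_a = Gd⁴/(8D³k) = (80.2×10³ × 1.21⁴)/(8 × 16.1³ × 0.21445)
    = 171916 / 7159.64 = 24.01 → 24 coils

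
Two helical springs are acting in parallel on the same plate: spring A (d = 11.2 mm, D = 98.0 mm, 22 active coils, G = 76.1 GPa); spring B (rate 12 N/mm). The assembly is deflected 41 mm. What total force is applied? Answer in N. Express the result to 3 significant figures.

788 N

k_A = Gd⁴/(8D³N_a) = (76.1×10³)(11.2⁴)/(8·98.0³·22) = 7.2288 N/mm
Parallel: k_eq = 7.2288 + 12 = 19.229 N/mm
F = k_eq·δ = 19.229·41 = 788.38 N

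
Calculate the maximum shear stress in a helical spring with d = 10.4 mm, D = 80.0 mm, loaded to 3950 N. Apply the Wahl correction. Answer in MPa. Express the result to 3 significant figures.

853 MPa

Spring index C = D/d = 80.0/10.4 = 7.6923
K_W = (4C−1)/(4C−4) + 0.615/C = 29.769/26.769 + 0.0800 = 1.1920
τ₀ = 8FD/(πd³) = 8·3950·80.0/(π·10.4³) = 2.528e+06/3533.9 = 715.36 MPa
τ_max = K·τ₀ = 1.1920 × 715.36 = 852.73 MPa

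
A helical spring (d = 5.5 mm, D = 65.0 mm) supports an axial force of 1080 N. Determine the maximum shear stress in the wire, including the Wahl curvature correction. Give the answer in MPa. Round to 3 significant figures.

Spring index C = D/d = 65.0/5.5 = 11.8182
K_W = (4C−1)/(4C−4) + 0.615/C = 46.273/43.273 + 0.0520 = 1.1214
τ₀ = 8FD/(πd³) = 8·1080·65.0/(π·5.5³) = 561600/522.68 = 1074.5 MPa
τ_max = K·τ₀ = 1.1214 × 1074.5 = 1204.9 MPa

1200 MPa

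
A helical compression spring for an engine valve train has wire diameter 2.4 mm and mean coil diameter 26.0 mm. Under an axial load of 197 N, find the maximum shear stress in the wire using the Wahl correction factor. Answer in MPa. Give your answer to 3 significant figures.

1070 MPa

Spring index C = D/d = 26.0/2.4 = 10.8333
K_W = (4C−1)/(4C−4) + 0.615/C = 42.333/39.333 + 0.0568 = 1.1330
τ₀ = 8FD/(πd³) = 8·197·26.0/(π·2.4³) = 40976/43.429 = 943.51 MPa
τ_max = K·τ₀ = 1.1330 × 943.51 = 1069 MPa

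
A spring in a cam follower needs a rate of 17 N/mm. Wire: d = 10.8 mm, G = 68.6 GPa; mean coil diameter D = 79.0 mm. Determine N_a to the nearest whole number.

N_a = Gd⁴/(8D³k) = (68.6×10³ × 10.8⁴)/(8 × 79.0³ × 17)
    = 9.33295e+08 / 6.70533e+07 = 13.92 → 14 coils

14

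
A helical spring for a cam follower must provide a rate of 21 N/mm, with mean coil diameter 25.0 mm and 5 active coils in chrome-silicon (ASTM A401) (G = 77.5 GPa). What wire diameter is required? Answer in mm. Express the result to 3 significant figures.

3.61 mm

d = (8D³N_a·k / G)^(1/4) = (8·25.0³·5·21 / (77.5×10³))^0.25
  = (169.35)^0.25 = 3.6074 mm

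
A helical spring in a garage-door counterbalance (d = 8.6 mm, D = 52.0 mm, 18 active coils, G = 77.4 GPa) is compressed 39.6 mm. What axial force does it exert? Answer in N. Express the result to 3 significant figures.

828 N

k = Gd⁴/(8D³N_a) = (77.4×10³)(8.6⁴)/(8·52.0³·18) = 20.91 N/mm
F = k·δ = 20.91 × 39.6 = 828.05 N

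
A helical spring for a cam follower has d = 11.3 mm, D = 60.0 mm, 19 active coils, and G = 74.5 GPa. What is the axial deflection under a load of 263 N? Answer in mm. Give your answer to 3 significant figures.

7.11 mm

k = Gd⁴/(8D³N_a) = (74.5×10³)(11.3⁴)/(8·60.0³·19) = 36.998 N/mm
δ = F/k = 263 / 36.998 = 7.1086 mm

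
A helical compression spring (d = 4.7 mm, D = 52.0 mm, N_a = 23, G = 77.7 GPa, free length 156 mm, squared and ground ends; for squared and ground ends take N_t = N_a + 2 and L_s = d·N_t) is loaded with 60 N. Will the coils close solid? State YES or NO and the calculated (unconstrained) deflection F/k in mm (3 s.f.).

YES, δ = 40.9 mm

k = Gd⁴/(8D³N_a) = (77.7×10³)(4.7⁴)/(8·52.0³·23) = 1.4655 N/mm
N_t = 25; L_s = 4.7·25 = 117.5 mm; δ_solid = L₀ − L_s = 156 − 117.5 = 38.5 mm
δ = F/k = 60/1.4655 = 40.942 mm
δ ≥ δ_solid → spring goes solid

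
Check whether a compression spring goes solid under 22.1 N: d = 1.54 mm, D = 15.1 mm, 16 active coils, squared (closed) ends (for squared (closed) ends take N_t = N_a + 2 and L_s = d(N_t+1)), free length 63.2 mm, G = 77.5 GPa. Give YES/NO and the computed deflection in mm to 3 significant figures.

k = Gd⁴/(8D³N_a) = (77.5×10³)(1.54⁴)/(8·15.1³·16) = 0.98911 N/mm
N_t = 18; L_s = 1.54·19 = 29.26 mm; δ_solid = L₀ − L_s = 63.2 − 29.26 = 33.94 mm
δ = F/k = 22.1/0.98911 = 22.343 mm
δ < δ_solid → spring does not go solid

NO, δ = 22.3 mm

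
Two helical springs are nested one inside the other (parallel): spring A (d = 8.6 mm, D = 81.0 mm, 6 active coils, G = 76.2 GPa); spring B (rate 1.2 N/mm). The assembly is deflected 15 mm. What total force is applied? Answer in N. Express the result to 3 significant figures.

263 N

k_A = Gd⁴/(8D³N_a) = (76.2×10³)(8.6⁴)/(8·81.0³·6) = 16.34 N/mm
Parallel: k_eq = 16.34 + 1.2 = 17.54 N/mm
F = k_eq·δ = 17.54·15 = 263.1 N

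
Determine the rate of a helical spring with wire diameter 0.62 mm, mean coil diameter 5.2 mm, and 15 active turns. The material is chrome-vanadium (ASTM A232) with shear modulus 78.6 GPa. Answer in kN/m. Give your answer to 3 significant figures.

k = Gd⁴/(8D³N_a) = (78.6×10³ × 0.62⁴) / (8 × 5.2³ × 15)
  = 11614.2 / 16873 = 0.68833 N/mm

0.688 kN/m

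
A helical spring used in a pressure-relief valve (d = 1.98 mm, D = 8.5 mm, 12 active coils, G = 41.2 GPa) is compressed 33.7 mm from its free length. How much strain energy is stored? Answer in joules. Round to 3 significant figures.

6.10 J

k = Gd⁴/(8D³N_a) = (41.2×10³)(1.98⁴)/(8·8.5³·12) = 10.741 N/mm
U = ½kδ² = 0.5 × 10.741 × 33.7² = 6099 N·mm = 6.099 J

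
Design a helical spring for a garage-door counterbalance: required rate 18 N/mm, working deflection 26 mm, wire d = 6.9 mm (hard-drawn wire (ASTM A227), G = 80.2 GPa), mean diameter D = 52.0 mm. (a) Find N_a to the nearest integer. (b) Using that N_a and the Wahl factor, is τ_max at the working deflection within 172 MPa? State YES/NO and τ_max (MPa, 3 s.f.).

N_a = Gd⁴/(8D³k) = (80.2×10³)(6.9⁴)/(8·52.0³·18) = 8.978 → N_a = 9
Actual rate k = Gd⁴/(8D³·9) = 17.957 N/mm
Working load F = kδ = 17.957·26 = 466.88 N
C = 52.0/6.9 = 7.5362; K_W = (4C−1)/(4C−4)+0.615/C = 1.1964
τ_max = K_W·8FD/(πd³) = 1.1964·188.19 = 225.14 MPa
τ_max > 172 MPa → exceeds allowable

(a) 9 coils; (b) NO, τ_max = 225 MPa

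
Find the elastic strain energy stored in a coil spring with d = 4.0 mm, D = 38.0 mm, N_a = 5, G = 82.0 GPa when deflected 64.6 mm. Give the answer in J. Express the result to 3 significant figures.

k = Gd⁴/(8D³N_a) = (82.0×10³)(4.0⁴)/(8·38.0³·5) = 9.5641 N/mm
U = ½kδ² = 0.5 × 9.5641 × 64.6² = 19956 N·mm = 19.956 J

20.0 J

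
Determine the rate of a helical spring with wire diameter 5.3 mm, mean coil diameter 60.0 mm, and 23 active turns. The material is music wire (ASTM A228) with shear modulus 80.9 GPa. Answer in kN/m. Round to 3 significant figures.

k = Gd⁴/(8D³N_a) = (80.9×10³ × 5.3⁴) / (8 × 60.0³ × 23)
  = 6.3834e+07 / 3.9744e+07 = 1.6061 N/mm

1.61 kN/m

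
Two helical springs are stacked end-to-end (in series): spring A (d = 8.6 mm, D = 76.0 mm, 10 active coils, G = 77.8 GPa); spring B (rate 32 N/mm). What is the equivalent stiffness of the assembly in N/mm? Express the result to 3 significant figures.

k_A = Gd⁴/(8D³N_a) = (77.8×10³)(8.6⁴)/(8·76.0³·10) = 12.118 N/mm
Series: 1/k_eq = 1/12.118 + 1/32 = 0.11377; k_eq = 8.7897 N/mm

8.79 N/mm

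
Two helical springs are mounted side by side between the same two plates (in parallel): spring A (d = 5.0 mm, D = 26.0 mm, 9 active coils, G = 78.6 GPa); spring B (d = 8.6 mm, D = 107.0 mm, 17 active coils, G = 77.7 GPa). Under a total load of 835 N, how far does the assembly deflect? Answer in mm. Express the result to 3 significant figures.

k_A = Gd⁴/(8D³N_a) = (78.6×10³)(5.0⁴)/(8·26.0³·9) = 38.82 N/mm
k_B = Gd⁴/(8D³N_a) = (77.7×10³)(8.6⁴)/(8·107.0³·17) = 2.5511 N/mm
Parallel: k_eq = 38.82 + 2.5511 = 41.371 N/mm
δ = F/k_eq = 835/41.371 = 20.183 mm

20.2 mm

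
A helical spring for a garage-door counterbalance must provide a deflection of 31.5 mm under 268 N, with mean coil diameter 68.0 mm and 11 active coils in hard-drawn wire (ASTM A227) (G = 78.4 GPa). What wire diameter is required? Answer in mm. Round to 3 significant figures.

Required rate k = F/δ = 268/31.5 = 8.5079 N/mm
d = (8D³N_a·k / G)^(1/4) = (8·68.0³·11·8.5079 / (78.4×10³))^0.25
  = (3002.7)^0.25 = 7.4025 mm

7.40 mm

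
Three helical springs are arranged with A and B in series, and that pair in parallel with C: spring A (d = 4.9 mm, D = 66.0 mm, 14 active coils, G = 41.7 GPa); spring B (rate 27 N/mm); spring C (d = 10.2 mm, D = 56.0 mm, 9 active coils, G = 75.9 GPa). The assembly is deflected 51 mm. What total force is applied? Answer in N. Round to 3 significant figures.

3350 N

k_A = Gd⁴/(8D³N_a) = (41.7×10³)(4.9⁴)/(8·66.0³·14) = 0.74657 N/mm
k_C = Gd⁴/(8D³N_a) = (75.9×10³)(10.2⁴)/(8·56.0³·9) = 64.975 N/mm
Springs A,B series: k_AB = 1/(1/0.74657+1/27) = 0.72648 N/mm; parallel with C: k_eq = 0.72648+64.975 = 65.701 N/mm
F = k_eq·δ = 65.701·51 = 3350.8 N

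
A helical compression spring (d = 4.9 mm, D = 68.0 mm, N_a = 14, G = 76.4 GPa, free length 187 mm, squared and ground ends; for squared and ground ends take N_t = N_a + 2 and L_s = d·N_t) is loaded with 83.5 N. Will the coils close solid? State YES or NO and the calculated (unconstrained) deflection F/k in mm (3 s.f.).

NO, δ = 66.8 mm

k = Gd⁴/(8D³N_a) = (76.4×10³)(4.9⁴)/(8·68.0³·14) = 1.2506 N/mm
N_t = 16; L_s = 4.9·16 = 78.4 mm; δ_solid = L₀ − L_s = 187 − 78.4 = 108.6 mm
δ = F/k = 83.5/1.2506 = 66.766 mm
δ < δ_solid → spring does not go solid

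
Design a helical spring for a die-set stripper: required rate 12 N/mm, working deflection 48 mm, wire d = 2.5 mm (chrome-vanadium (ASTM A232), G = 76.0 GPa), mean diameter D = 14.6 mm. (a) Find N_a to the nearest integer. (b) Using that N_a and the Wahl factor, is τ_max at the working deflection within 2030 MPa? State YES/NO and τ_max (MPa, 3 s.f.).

N_a = Gd⁴/(8D³k) = (76.0×10³)(2.5⁴)/(8·14.6³·12) = 9.937 → N_a = 10
Actual rate k = Gd⁴/(8D³·10) = 11.924 N/mm
Working load F = kδ = 11.924·48 = 572.36 N
C = 14.6/2.5 = 5.8400; K_W = (4C−1)/(4C−4)+0.615/C = 1.2603
τ_max = K_W·8FD/(πd³) = 1.2603·1361.9 = 1716.3 MPa
τ_max ≤ 2030 MPa → acceptable

(a) 10 coils; (b) YES, τ_max = 1720 MPa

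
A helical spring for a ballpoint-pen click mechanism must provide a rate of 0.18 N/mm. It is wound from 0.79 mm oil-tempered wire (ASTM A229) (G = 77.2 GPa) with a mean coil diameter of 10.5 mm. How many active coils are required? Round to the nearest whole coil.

N_a = Gd⁴/(8D³k) = (77.2×10³ × 0.79⁴)/(8 × 10.5³ × 0.18)
    = 30069.5 / 1666.98 = 18.04 → 18 coils

18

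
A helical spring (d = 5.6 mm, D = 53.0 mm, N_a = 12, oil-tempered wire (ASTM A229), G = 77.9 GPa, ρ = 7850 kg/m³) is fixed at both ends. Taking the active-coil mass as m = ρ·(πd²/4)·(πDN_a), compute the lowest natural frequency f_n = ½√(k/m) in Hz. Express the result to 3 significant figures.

58.9 Hz

k = Gd⁴/(8D³N_a) = (77.9×10³)(5.6⁴)/(8·53.0³·12) = 5.3603 N/mm = 5360.3 N/m
Wire length L = πDN_a = π·53.0·12 = 1998.1 mm
m = ρ·(πd²/4)·L = 7850 × 24.63×10⁻⁶ m² × 1.9981 m = 0.38632 kg
f_n = ½√(k/m) = 0.5·√(5360.3/0.38632) = 0.5·√(13875) = 58.897 Hz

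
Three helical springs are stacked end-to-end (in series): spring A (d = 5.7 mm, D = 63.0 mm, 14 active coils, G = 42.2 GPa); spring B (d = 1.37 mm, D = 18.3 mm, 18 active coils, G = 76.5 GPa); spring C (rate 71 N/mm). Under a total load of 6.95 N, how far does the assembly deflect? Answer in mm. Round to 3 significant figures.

k_A = Gd⁴/(8D³N_a) = (42.2×10³)(5.7⁴)/(8·63.0³·14) = 1.5906 N/mm
k_B = Gd⁴/(8D³N_a) = (76.5×10³)(1.37⁴)/(8·18.3³·18) = 0.30537 N/mm
Series: 1/k_eq = 1/1.5906 + 1/0.30537 + 1/71 = 3.9175; k_eq = 0.25527 N/mm
δ = F/k_eq = 6.95/0.25527 = 27.226 mm

27.2 mm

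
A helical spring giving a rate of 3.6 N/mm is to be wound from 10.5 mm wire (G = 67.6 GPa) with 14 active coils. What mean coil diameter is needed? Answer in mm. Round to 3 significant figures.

D = (Gd⁴/(8N_a·k))^(1/3) = (67.6×10³·10.5⁴/(8·14·3.6))^(1/3)
  = (2.0379e+06)^(1/3) = 126.7830 mm

127 mm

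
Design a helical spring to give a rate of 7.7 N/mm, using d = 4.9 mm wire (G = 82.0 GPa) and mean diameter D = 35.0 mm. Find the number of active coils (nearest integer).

N_a = Gd⁴/(8D³k) = (82.0×10³ × 4.9⁴)/(8 × 35.0³ × 7.7)
    = 4.72714e+07 / 2.6411e+06 = 17.9 → 18 coils

18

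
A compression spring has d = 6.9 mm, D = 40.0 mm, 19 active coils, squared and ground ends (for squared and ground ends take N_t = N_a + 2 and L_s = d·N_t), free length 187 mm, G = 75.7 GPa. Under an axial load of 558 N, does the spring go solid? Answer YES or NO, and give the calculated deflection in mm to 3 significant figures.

k = Gd⁴/(8D³N_a) = (75.7×10³)(6.9⁴)/(8·40.0³·19) = 17.639 N/mm
N_t = 21; L_s = 6.9·21 = 144.9 mm; δ_solid = L₀ − L_s = 187 − 144.9 = 42.1 mm
δ = F/k = 558/17.639 = 31.635 mm
δ < δ_solid → spring does not go solid

NO, δ = 31.6 mm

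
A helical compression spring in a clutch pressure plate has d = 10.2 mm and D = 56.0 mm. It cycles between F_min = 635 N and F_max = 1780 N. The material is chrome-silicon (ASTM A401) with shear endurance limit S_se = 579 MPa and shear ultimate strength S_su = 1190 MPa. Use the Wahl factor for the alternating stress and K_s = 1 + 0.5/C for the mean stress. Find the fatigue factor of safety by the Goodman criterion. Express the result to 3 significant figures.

C = D/d = 56.0/10.2 = 5.4902; K_W = (4C−1)/(4C−4)+0.615/C = 1.2790; K_s = 1+0.5/C = 1.0911
F_a = (F_max−F_min)/2 = 572.5 N; F_m = (F_max+F_min)/2 = 1207.5 N
τ_a = K_W·8F_aD/(πd³) = 1.2790 × 76.931 = 98.399 MPa
τ_m = K_s·8F_mD/(πd³) = 1.0911 × 162.26 = 177.04 MPa
Goodman: 1/n_f = τ_a/S_se + τ_m/S_su = 98.399/579 + 177.04/1190 = 0.16995 + 0.14877 = 0.31872
n_f = 1/0.31872 = 3.138

3.14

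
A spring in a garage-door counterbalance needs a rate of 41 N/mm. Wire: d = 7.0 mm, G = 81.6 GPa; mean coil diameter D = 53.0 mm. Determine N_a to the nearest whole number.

N_a = Gd⁴/(8D³k) = (81.6×10³ × 7.0⁴)/(8 × 53.0³ × 41)
    = 1.95922e+08 / 4.88317e+07 = 4.012 → 4 coils

4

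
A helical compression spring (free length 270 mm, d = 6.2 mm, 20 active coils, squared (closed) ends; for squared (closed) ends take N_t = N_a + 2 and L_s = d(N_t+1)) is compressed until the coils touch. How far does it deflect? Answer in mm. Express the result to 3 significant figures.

N_t = 22; L_s = 6.2·23 = 142.6 mm
δ_solid = L₀ − L_s = 270 − 142.6 = 127.4 mm

127 mm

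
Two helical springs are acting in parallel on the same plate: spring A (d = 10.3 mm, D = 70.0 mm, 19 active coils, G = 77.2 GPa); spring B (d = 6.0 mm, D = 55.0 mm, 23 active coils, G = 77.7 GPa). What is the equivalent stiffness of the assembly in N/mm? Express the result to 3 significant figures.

k_A = Gd⁴/(8D³N_a) = (77.2×10³)(10.3⁴)/(8·70.0³·19) = 16.666 N/mm
k_B = Gd⁴/(8D³N_a) = (77.7×10³)(6.0⁴)/(8·55.0³·23) = 3.2894 N/mm
Parallel: k_eq = 16.666 + 3.2894 = 19.955 N/mm

20.0 N/mm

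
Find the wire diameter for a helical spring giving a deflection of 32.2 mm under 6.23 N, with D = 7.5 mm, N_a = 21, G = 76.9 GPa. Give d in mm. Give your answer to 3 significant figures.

Required rate k = F/δ = 6.23/32.2 = 0.19348 N/mm
d = (8D³N_a·k / G)^(1/4) = (8·7.5³·21·0.19348 / (76.9×10³))^0.25
  = (0.17832)^0.25 = 0.6498 mm

0.650 mm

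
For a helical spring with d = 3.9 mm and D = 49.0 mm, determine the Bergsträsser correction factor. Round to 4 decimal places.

C = D/d = 49.0/3.9 = 12.5641
K_B = (4C+2)/(4C−3) = 52.256/47.256 = 1.1058

1.1058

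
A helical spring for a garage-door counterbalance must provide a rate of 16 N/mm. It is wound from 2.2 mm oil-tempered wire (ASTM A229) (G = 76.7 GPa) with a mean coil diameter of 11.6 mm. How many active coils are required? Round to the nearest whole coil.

N_a = Gd⁴/(8D³k) = (76.7×10³ × 2.2⁴)/(8 × 11.6³ × 16)
    = 1.79674e+06 / 199795 = 8.993 → 9 coils

9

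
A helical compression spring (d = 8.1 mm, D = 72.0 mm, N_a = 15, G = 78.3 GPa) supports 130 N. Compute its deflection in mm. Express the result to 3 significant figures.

k = Gd⁴/(8D³N_a) = (78.3×10³)(8.1⁴)/(8·72.0³·15) = 7.5253 N/mm
δ = F/k = 130 / 7.5253 = 17.275 mm

17.3 mm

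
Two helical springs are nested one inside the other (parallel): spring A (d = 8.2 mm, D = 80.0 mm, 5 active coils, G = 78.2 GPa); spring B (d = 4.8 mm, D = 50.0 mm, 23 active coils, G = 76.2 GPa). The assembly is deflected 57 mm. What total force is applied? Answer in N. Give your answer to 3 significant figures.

1080 N

k_A = Gd⁴/(8D³N_a) = (78.2×10³)(8.2⁴)/(8·80.0³·5) = 17.264 N/mm
k_B = Gd⁴/(8D³N_a) = (76.2×10³)(4.8⁴)/(8·50.0³·23) = 1.7587 N/mm
Parallel: k_eq = 17.264 + 1.7587 = 19.022 N/mm
F = k_eq·δ = 19.022·57 = 1084.3 N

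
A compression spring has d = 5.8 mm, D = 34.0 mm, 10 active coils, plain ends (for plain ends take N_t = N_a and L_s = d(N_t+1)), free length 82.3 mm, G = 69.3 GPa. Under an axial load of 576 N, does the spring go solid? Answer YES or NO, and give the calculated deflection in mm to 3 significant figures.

k = Gd⁴/(8D³N_a) = (69.3×10³)(5.8⁴)/(8·34.0³·10) = 24.941 N/mm
N_t = 10; L_s = 5.8·11 = 63.8 mm; δ_solid = L₀ − L_s = 82.3 − 63.8 = 18.5 mm
δ = F/k = 576/24.941 = 23.094 mm
δ ≥ δ_solid → spring goes solid

YES, δ = 23.1 mm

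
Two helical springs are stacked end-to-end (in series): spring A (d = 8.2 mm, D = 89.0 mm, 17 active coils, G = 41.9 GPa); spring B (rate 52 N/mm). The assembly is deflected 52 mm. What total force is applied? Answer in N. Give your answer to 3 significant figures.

99.0 N

k_A = Gd⁴/(8D³N_a) = (41.9×10³)(8.2⁴)/(8·89.0³·17) = 1.9759 N/mm
Series: 1/k_eq = 1/1.9759 + 1/52 = 0.52533; k_eq = 1.9035 N/mm
F = k_eq·δ = 1.9035·52 = 98.985 N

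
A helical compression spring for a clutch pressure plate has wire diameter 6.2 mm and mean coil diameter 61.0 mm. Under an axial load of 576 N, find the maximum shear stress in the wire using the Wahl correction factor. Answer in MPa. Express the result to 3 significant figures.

Spring index C = D/d = 61.0/6.2 = 9.8387
K_W = (4C−1)/(4C−4) + 0.615/C = 38.355/35.355 + 0.0625 = 1.1474
τ₀ = 8FD/(πd³) = 8·576·61.0/(π·6.2³) = 281088/748.73 = 375.42 MPa
τ_max = K·τ₀ = 1.1474 × 375.42 = 430.74 MPa

431 MPa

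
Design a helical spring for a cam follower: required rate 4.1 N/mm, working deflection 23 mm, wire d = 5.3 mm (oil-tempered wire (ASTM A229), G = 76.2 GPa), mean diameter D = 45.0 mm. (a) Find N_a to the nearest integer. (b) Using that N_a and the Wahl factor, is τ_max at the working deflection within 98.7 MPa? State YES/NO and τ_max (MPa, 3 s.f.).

N_a = Gd⁴/(8D³k) = (76.2×10³)(5.3⁴)/(8·45.0³·4.1) = 20.12 → N_a = 20
Actual rate k = Gd⁴/(8D³·20) = 4.1238 N/mm
Working load F = kδ = 4.1238·23 = 94.848 N
C = 45.0/5.3 = 8.4906; K_W = (4C−1)/(4C−4)+0.615/C = 1.1726
τ_max = K_W·8FD/(πd³) = 1.1726·73.005 = 85.603 MPa
τ_max ≤ 98.7 MPa → acceptable

(a) 20 coils; (b) YES, τ_max = 85.6 MPa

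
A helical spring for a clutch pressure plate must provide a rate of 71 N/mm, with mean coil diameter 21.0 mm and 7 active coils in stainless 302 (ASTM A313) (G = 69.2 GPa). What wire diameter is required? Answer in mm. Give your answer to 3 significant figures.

4.80 mm

d = (8D³N_a·k / G)^(1/4) = (8·21.0³·7·71 / (69.2×10³))^0.25
  = (532.11)^0.25 = 4.8029 mm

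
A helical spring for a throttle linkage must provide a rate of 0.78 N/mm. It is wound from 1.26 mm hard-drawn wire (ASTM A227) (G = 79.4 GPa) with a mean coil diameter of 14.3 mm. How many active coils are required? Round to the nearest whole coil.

N_a = Gd⁴/(8D³k) = (79.4×10³ × 1.26⁴)/(8 × 14.3³ × 0.78)
    = 200126 / 18247.1 = 10.97 → 11 coils

11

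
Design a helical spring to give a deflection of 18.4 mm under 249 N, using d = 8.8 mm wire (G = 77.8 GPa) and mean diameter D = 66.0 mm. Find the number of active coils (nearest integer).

15

Required rate k = F/δ = 249/18.4 = 13.533 N/mm
N_a = Gd⁴/(8D³k) = (77.8×10³ × 8.8⁴)/(8 × 66.0³ × 13.533)
    = 4.66563e+08 / 3.11246e+07 = 14.99 → 15 coils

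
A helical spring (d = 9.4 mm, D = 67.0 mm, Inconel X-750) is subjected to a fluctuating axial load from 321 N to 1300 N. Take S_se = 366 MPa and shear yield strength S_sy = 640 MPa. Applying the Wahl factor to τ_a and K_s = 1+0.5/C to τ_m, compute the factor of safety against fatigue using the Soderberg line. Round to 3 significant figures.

C = D/d = 67.0/9.4 = 7.1277; K_W = (4C−1)/(4C−4)+0.615/C = 1.2087; K_s = 1+0.5/C = 1.0701
F_a = (F_max−F_min)/2 = 489.5 N; F_m = (F_max+F_min)/2 = 810.5 N
τ_a = K_W·8F_aD/(πd³) = 1.2087 × 100.55 = 121.53 MPa
τ_m = K_s·8F_mD/(πd³) = 1.0701 × 166.49 = 178.17 MPa
Soderberg: 1/n_f = τ_a/S_se + τ_m/S_sy = 121.53/366 + 178.17/640 = 0.33206 + 0.27839 = 0.61044
n_f = 1/0.61044 = 1.638

1.64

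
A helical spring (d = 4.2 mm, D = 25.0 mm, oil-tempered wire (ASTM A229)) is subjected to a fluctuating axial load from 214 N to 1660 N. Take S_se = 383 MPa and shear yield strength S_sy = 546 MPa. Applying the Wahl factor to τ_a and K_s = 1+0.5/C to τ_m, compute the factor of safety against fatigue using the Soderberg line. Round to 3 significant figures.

C = D/d = 25.0/4.2 = 5.9524; K_W = (4C−1)/(4C−4)+0.615/C = 1.2548; K_s = 1+0.5/C = 1.0840
F_a = (F_max−F_min)/2 = 723 N; F_m = (F_max+F_min)/2 = 937 N
τ_a = K_W·8F_aD/(πd³) = 1.2548 × 621.26 = 779.53 MPa
τ_m = K_s·8F_mD/(πd³) = 1.0840 × 805.14 = 872.77 MPa
Soderberg: 1/n_f = τ_a/S_se + τ_m/S_sy = 779.53/383 + 872.77/546 = 2.03532 + 1.59848 = 3.6338
n_f = 1/3.6338 = 0.2752

0.275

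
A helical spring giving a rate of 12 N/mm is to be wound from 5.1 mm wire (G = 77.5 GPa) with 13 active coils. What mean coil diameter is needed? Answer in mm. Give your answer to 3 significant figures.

34.8 mm

D = (Gd⁴/(8N_a·k))^(1/3) = (77.5×10³·5.1⁴/(8·13·12))^(1/3)
  = (42011.5)^(1/3) = 34.7634 mm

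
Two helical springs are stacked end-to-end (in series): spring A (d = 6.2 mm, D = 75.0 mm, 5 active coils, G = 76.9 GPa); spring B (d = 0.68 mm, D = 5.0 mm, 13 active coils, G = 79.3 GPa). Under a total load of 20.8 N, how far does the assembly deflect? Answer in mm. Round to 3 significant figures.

19.0 mm

k_A = Gd⁴/(8D³N_a) = (76.9×10³)(6.2⁴)/(8·75.0³·5) = 6.7336 N/mm
k_B = Gd⁴/(8D³N_a) = (79.3×10³)(0.68⁴)/(8·5.0³·13) = 1.3043 N/mm
Series: 1/k_eq = 1/6.7336 + 1/1.3043 = 0.91522; k_eq = 1.0926 N/mm
δ = F/k_eq = 20.8/1.0926 = 19.037 mm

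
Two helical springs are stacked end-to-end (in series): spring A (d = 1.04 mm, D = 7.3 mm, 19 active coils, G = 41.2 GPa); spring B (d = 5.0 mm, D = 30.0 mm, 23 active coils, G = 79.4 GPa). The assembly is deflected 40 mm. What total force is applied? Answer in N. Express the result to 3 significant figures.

30.1 N

k_A = Gd⁴/(8D³N_a) = (41.2×10³)(1.04⁴)/(8·7.3³·19) = 0.81511 N/mm
k_B = Gd⁴/(8D³N_a) = (79.4×10³)(5.0⁴)/(8·30.0³·23) = 9.9889 N/mm
Series: 1/k_eq = 1/0.81511 + 1/9.9889 = 1.3269; k_eq = 0.75362 N/mm
F = k_eq·δ = 0.75362·40 = 30.145 N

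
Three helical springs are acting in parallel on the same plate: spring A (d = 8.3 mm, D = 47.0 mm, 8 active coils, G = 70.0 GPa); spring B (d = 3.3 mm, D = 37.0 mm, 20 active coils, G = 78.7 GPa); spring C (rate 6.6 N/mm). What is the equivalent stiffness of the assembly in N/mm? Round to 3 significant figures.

57.7 N/mm

k_A = Gd⁴/(8D³N_a) = (70.0×10³)(8.3⁴)/(8·47.0³·8) = 49.996 N/mm
k_B = Gd⁴/(8D³N_a) = (78.7×10³)(3.3⁴)/(8·37.0³·20) = 1.1516 N/mm
Parallel: k_eq = 49.996 + 1.1516 + 6.6 = 57.748 N/mm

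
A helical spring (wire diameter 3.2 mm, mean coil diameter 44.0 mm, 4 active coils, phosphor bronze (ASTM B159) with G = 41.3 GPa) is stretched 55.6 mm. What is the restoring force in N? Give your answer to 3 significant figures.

k = Gd⁴/(8D³N_a) = (41.3×10³)(3.2⁴)/(8·44.0³·4) = 1.5887 N/mm
F = k·δ = 1.5887 × 55.6 = 88.332 N

88.3 N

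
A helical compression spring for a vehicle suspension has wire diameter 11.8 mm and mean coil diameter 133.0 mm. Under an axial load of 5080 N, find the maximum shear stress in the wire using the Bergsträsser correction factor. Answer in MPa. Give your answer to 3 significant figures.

1170 MPa

Spring index C = D/d = 133.0/11.8 = 11.2712
K_B = (4C+2)/(4C−3) = 47.085/42.085 = 1.1188
τ₀ = 8FD/(πd³) = 8·5080·133.0/(π·11.8³) = 5.40512e+06/5161.7 = 1047.2 MPa
τ_max = K·τ₀ = 1.1188 × 1047.2 = 1171.6 MPa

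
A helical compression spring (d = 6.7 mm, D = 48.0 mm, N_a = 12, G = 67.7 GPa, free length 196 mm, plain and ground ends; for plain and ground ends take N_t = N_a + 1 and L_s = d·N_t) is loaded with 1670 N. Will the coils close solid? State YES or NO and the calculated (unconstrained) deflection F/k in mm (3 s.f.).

k = Gd⁴/(8D³N_a) = (67.7×10³)(6.7⁴)/(8·48.0³·12) = 12.85 N/mm
N_t = 13; L_s = 6.7·13 = 87.1 mm; δ_solid = L₀ − L_s = 196 − 87.1 = 108.9 mm
δ = F/k = 1670/12.85 = 129.96 mm
δ ≥ δ_solid → spring goes solid

YES, δ = 130 mm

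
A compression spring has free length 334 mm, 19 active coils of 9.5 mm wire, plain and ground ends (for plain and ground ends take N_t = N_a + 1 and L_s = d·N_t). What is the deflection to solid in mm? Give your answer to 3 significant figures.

144 mm

N_t = 20; L_s = 9.5·20 = 190 mm
δ_solid = L₀ − L_s = 334 − 190 = 144 mm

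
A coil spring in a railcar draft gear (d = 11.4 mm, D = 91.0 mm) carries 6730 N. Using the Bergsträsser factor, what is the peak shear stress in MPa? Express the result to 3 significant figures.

1230 MPa

Spring index C = D/d = 91.0/11.4 = 7.9825
K_B = (4C+2)/(4C−3) = 33.930/28.930 = 1.1728
τ₀ = 8FD/(πd³) = 8·6730·91.0/(π·11.4³) = 4.89944e+06/4654.4 = 1052.6 MPa
τ_max = K·τ₀ = 1.1728 × 1052.6 = 1234.6 MPa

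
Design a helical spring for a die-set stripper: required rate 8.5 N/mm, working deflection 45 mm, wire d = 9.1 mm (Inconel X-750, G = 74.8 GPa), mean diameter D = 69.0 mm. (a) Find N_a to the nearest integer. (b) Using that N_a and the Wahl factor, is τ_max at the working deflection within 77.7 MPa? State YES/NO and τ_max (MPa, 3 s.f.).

(a) 23 coils; (b) NO, τ_max = 106 MPa

N_a = Gd⁴/(8D³k) = (74.8×10³)(9.1⁴)/(8·69.0³·8.5) = 22.96 → N_a = 23
Actual rate k = Gd⁴/(8D³·23) = 8.486 N/mm
Working load F = kδ = 8.486·45 = 381.87 N
C = 69.0/9.1 = 7.5824; K_W = (4C−1)/(4C−4)+0.615/C = 1.1950
τ_max = K_W·8FD/(πd³) = 1.1950·89.039 = 106.41 MPa
τ_max > 77.7 MPa → exceeds allowable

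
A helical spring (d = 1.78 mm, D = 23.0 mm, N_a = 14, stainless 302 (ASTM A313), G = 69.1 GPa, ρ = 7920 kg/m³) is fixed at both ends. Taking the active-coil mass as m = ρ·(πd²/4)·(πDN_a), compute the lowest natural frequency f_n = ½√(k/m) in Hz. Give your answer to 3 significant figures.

79.9 Hz

k = Gd⁴/(8D³N_a) = (69.1×10³)(1.78⁴)/(8·23.0³·14) = 0.50905 N/mm = 509.05 N/m
Wire length L = πDN_a = π·23.0·14 = 1011.6 mm
m = ρ·(πd²/4)·L = 7920 × 2.4885×10⁻⁶ m² × 1.0116 m = 0.019937 kg
f_n = ½√(k/m) = 0.5·√(509.05/0.019937) = 0.5·√(25533) = 79.895 Hz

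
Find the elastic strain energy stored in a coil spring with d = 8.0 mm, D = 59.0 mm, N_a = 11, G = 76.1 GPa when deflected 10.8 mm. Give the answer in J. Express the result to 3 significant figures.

1.01 J

k = Gd⁴/(8D³N_a) = (76.1×10³)(8.0⁴)/(8·59.0³·11) = 17.247 N/mm
U = ½kδ² = 0.5 × 17.247 × 10.8² = 1005.8 N·mm = 1.0058 J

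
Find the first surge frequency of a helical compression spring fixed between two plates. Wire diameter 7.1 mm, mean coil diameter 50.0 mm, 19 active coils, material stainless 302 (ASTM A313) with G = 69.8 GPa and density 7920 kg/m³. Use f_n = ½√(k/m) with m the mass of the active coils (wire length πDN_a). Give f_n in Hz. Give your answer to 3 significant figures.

k = Gd⁴/(8D³N_a) = (69.8×10³)(7.1⁴)/(8·50.0³·19) = 9.3354 N/mm = 9335.4 N/m
Wire length L = πDN_a = π·50.0·19 = 2984.5 mm
m = ρ·(πd²/4)·L = 7920 × 39.592×10⁻⁶ m² × 2.9845 m = 0.93585 kg
f_n = ½√(k/m) = 0.5·√(9335.4/0.93585) = 0.5·√(9975.4) = 49.938 Hz

49.9 Hz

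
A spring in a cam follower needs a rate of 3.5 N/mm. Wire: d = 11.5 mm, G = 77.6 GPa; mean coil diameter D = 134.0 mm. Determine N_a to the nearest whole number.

N_a = Gd⁴/(8D³k) = (77.6×10³ × 11.5⁴)/(8 × 134.0³ × 3.5)
    = 1.35723e+09 / 6.73709e+07 = 20.15 → 20 coils

20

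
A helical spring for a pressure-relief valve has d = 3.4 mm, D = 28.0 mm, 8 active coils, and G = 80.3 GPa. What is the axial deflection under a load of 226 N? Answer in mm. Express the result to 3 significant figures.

k = Gd⁴/(8D³N_a) = (80.3×10³)(3.4⁴)/(8·28.0³·8) = 7.638 N/mm
δ = F/k = 226 / 7.638 = 29.589 mm

29.6 mm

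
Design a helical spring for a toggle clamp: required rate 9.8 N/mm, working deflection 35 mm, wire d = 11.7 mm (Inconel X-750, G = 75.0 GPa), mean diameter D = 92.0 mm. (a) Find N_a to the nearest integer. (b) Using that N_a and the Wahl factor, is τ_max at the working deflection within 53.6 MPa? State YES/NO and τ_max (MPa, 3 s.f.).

(a) 23 coils; (b) NO, τ_max = 59.6 MPa

N_a = Gd⁴/(8D³k) = (75.0×10³)(11.7⁴)/(8·92.0³·9.8) = 23.02 → N_a = 23
Actual rate k = Gd⁴/(8D³·23) = 9.809 N/mm
Working load F = kδ = 9.809·35 = 343.31 N
C = 92.0/11.7 = 7.8632; K_W = (4C−1)/(4C−4)+0.615/C = 1.1875
τ_max = K_W·8FD/(πd³) = 1.1875·50.218 = 59.634 MPa
τ_max > 53.6 MPa → exceeds allowable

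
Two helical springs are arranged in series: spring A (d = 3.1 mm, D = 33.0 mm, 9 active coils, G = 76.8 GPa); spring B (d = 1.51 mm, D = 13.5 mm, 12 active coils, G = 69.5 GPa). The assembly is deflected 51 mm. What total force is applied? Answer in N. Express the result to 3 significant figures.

50.1 N

k_A = Gd⁴/(8D³N_a) = (76.8×10³)(3.1⁴)/(8·33.0³·9) = 2.7412 N/mm
k_B = Gd⁴/(8D³N_a) = (69.5×10³)(1.51⁴)/(8·13.5³·12) = 1.5297 N/mm
Series: 1/k_eq = 1/2.7412 + 1/1.5297 = 1.0185; k_eq = 0.98182 N/mm
F = k_eq·δ = 0.98182·51 = 50.073 N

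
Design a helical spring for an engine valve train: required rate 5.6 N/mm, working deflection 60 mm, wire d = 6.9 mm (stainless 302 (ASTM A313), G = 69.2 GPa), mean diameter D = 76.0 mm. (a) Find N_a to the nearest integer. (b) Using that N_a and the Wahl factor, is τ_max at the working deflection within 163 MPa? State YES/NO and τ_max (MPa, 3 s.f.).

(a) 8 coils; (b) NO, τ_max = 223 MPa

N_a = Gd⁴/(8D³k) = (69.2×10³)(6.9⁴)/(8·76.0³·5.6) = 7.976 → N_a = 8
Actual rate k = Gd⁴/(8D³·8) = 5.5832 N/mm
Working load F = kδ = 5.5832·60 = 334.99 N
C = 76.0/6.9 = 11.0145; K_W = (4C−1)/(4C−4)+0.615/C = 1.1307
τ_max = K_W·8FD/(πd³) = 1.1307·197.35 = 223.15 MPa
τ_max > 163 MPa → exceeds allowable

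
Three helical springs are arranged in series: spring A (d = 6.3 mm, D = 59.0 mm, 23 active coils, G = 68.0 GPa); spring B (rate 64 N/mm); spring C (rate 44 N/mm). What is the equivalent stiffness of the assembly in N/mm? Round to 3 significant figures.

k_A = Gd⁴/(8D³N_a) = (68.0×10³)(6.3⁴)/(8·59.0³·23) = 2.8346 N/mm
Series: 1/k_eq = 1/2.8346 + 1/64 + 1/44 = 0.39113; k_eq = 2.5567 N/mm

2.56 N/mm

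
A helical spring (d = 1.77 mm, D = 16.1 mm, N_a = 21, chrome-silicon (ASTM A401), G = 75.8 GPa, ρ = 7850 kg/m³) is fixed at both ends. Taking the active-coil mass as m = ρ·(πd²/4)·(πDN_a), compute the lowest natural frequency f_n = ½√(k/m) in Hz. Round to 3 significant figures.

k = Gd⁴/(8D³N_a) = (75.8×10³)(1.77⁴)/(8·16.1³·21) = 1.0611 N/mm = 1061.1 N/m
Wire length L = πDN_a = π·16.1·21 = 1062.2 mm
m = ρ·(πd²/4)·L = 7850 × 2.4606×10⁻⁶ m² × 1.0622 m = 0.020516 kg
f_n = ½√(k/m) = 0.5·√(1061.1/0.020516) = 0.5·√(51722) = 113.71 Hz

114 Hz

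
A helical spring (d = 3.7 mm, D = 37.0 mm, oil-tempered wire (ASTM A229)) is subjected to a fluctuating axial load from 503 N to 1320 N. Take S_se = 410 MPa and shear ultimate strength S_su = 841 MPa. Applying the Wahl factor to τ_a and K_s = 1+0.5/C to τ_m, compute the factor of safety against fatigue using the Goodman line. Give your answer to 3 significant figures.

0.236

C = D/d = 37.0/3.7 = 10.0000; K_W = (4C−1)/(4C−4)+0.615/C = 1.1448; K_s = 1+0.5/C = 1.0500
F_a = (F_max−F_min)/2 = 408.5 N; F_m = (F_max+F_min)/2 = 911.5 N
τ_a = K_W·8F_aD/(πd³) = 1.1448 × 759.85 = 869.9 MPa
τ_m = K_s·8F_mD/(πd³) = 1.0500 × 1695.5 = 1780.3 MPa
Goodman: 1/n_f = τ_a/S_se + τ_m/S_su = 869.9/410 + 1780.3/841 = 2.12172 + 2.11683 = 4.2385
n_f = 1/4.2385 = 0.2359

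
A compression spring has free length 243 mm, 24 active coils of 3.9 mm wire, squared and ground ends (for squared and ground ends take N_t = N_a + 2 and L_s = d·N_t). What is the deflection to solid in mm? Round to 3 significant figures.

142 mm

N_t = 26; L_s = 3.9·26 = 101.4 mm
δ_solid = L₀ − L_s = 243 − 101.4 = 141.6 mm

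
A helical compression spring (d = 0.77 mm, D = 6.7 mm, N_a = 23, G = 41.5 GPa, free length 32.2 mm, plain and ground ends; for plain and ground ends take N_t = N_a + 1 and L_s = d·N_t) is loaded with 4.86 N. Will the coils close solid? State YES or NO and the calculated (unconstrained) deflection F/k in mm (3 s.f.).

YES, δ = 18.4 mm

k = Gd⁴/(8D³N_a) = (41.5×10³)(0.77⁴)/(8·6.7³·23) = 0.26361 N/mm
N_t = 24; L_s = 0.77·24 = 18.48 mm; δ_solid = L₀ − L_s = 32.2 − 18.48 = 13.72 mm
δ = F/k = 4.86/0.26361 = 18.436 mm
δ ≥ δ_solid → spring goes solid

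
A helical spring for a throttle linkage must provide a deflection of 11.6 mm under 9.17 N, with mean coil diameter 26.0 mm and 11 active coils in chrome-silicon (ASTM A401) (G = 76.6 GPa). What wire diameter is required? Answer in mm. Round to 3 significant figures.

2.00 mm

Required rate k = F/δ = 9.17/11.6 = 0.79052 N/mm
d = (8D³N_a·k / G)^(1/4) = (8·26.0³·11·0.79052 / (76.6×10³))^0.25
  = (15.962)^0.25 = 1.9988 mm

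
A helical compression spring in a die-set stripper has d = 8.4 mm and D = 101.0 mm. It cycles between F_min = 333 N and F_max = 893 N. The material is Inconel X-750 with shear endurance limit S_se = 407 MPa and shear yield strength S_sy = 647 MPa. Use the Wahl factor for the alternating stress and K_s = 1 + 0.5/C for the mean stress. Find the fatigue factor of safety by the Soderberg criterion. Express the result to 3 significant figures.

C = D/d = 101.0/8.4 = 12.0238; K_W = (4C−1)/(4C−4)+0.615/C = 1.1192; K_s = 1+0.5/C = 1.0416
F_a = (F_max−F_min)/2 = 280 N; F_m = (F_max+F_min)/2 = 613 N
τ_a = K_W·8F_aD/(πd³) = 1.1192 × 121.5 = 135.98 MPa
τ_m = K_s·8F_mD/(πd³) = 1.0416 × 266 = 277.06 MPa
Soderberg: 1/n_f = τ_a/S_se + τ_m/S_sy = 135.98/407 + 277.06/647 = 0.33411 + 0.42823 = 0.76234
n_f = 1/0.76234 = 1.312

1.31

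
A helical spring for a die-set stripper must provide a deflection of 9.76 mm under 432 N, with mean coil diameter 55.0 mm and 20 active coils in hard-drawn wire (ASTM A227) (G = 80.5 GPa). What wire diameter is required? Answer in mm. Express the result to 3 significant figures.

11.0 mm

Required rate k = F/δ = 432/9.76 = 44.262 N/mm
d = (8D³N_a·k / G)^(1/4) = (8·55.0³·20·44.262 / (80.5×10³))^0.25
  = (14637)^0.25 = 10.9992 mm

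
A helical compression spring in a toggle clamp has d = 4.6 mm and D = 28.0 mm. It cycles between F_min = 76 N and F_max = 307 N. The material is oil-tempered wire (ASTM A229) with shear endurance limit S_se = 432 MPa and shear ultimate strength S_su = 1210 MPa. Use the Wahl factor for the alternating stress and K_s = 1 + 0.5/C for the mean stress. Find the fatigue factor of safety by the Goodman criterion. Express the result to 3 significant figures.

2.70

C = D/d = 28.0/4.6 = 6.0870; K_W = (4C−1)/(4C−4)+0.615/C = 1.2485; K_s = 1+0.5/C = 1.0821
F_a = (F_max−F_min)/2 = 115.5 N; F_m = (F_max+F_min)/2 = 191.5 N
τ_a = K_W·8F_aD/(πd³) = 1.2485 × 84.607 = 105.63 MPa
τ_m = K_s·8F_mD/(πd³) = 1.0821 × 140.28 = 151.8 MPa
Goodman: 1/n_f = τ_a/S_se + τ_m/S_su = 105.63/432 + 151.8/1210 = 0.24451 + 0.12546 = 0.36997
n_f = 1/0.36997 = 2.703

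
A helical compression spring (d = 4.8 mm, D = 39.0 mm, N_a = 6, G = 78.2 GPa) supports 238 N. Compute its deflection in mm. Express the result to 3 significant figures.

16.3 mm

k = Gd⁴/(8D³N_a) = (78.2×10³)(4.8⁴)/(8·39.0³·6) = 14.579 N/mm
δ = F/k = 238 / 14.579 = 16.325 mm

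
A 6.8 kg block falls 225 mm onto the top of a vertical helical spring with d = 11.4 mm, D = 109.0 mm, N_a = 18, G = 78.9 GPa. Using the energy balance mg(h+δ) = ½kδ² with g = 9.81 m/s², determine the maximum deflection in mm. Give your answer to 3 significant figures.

k = Gd⁴/(8D³N_a) = (78.9×10³)(11.4⁴)/(8·109.0³·18) = 7.1459 N/mm
W = mg = 6.8 × 9.81 = 66.708 N
½kδ² − Wδ − Wh = 0 → δ = (W + √(W² + 2kWh))/k
δ = (66.708 + √(4450 + 214509))/7.1459 = (66.708 + 467.93)/7.1459 = 74.818 mm

74.8 mm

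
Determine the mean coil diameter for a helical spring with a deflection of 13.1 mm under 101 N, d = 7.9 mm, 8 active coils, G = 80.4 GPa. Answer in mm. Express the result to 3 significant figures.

85.9 mm

Required rate k = F/δ = 101/13.1 = 7.7099 N/mm
D = (Gd⁴/(8N_a·k))^(1/3) = (80.4×10³·7.9⁴/(8·8·7.7099))^(1/3)
  = (634650)^(1/3) = 85.9366 mm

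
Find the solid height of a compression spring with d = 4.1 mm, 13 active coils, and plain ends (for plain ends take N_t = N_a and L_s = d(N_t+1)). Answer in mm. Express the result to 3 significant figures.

plain ends: N_t = N_a = 13
L_s = d·(N_t+1) = 4.1 × 14 = 57.4 mm

57.4 mm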